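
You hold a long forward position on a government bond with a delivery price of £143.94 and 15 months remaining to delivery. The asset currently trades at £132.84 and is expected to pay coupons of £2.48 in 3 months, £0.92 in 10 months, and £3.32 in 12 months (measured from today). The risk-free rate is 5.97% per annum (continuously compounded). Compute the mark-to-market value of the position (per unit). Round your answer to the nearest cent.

PV(remaining coupons) I = 2.48·e^(−0.0597·3/12) + 0.92·e^(−0.0597·10/12) + 3.32·e^(−0.0597·12/12) = 6.4462
Current forward F = (S − I)·e^(rT) = (132.84 − 6.4462)·e^(0.0597·15/12) = 126.3938 × 1.077480 = 136.1868
Value (long) = (F − K)·e^(−rT) = (136.1868 − 143.94) × 0.928091 = -7.1957
Value = -£7.20

-£7.20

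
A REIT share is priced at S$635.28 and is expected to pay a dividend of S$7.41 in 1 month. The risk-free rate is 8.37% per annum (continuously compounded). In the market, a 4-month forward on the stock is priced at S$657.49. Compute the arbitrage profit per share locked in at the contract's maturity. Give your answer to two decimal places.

PV(dividends) I = 7.41·e^(−0.0837·1/12) = 7.3585
Fair forward F* = (S − I)·e^(rT) = (635.28 − 7.3585)·e^0.027900 = 627.9215 × 1.028293 = 645.6873
Market S$657.49 > fair 645.6873: forward overpriced → cash-and-carry (borrow at r, buy the stock and collect the dividends, short the forward).
Profit at T = |F_mkt − F*| = |657.49 − 645.6873| = S$11.80 per share

S$11.80 per share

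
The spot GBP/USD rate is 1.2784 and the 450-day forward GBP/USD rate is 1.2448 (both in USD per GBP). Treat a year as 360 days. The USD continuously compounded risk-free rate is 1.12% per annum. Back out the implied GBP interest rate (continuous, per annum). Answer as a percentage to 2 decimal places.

F = S·e^((r_USD − r_GBP)T) ⇒ r_GBP = r_USD − ln(F/S)/T
ln(1.2448/1.2784) = -0.026634; /(450/360) = -0.021307
r_GBP = 0.0112 + 0.021307 = 0.032507
r_GBP = 3.25%

3.25%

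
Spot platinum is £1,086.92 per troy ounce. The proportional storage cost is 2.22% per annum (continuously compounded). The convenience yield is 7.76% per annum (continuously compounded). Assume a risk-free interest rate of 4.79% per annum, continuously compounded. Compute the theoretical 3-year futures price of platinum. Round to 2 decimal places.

Net carry = r + u − y = 0.0479 + 0.0222 − 0.0776 = -0.0075
F = S·e^((r+u−y)T) = 1086.92 · e^(-0.0075 × 3) = 1086.92 · e^-0.02250000
= 1086.92 × 0.97775124 = £1,062.74 per troy ounce

£1,062.74 per troy ounce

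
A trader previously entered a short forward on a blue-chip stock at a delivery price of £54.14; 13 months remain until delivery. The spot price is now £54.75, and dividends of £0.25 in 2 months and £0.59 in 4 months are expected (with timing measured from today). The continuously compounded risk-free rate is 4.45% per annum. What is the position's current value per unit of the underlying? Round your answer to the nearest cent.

-£2.33

PV(remaining dividends) I = 0.25·e^(−0.0445·2/12) + 0.59·e^(−0.0445·4/12) = 0.8295
Current forward F = (S − I)·e^(rT) = (54.75 − 0.8295)·e^(0.0445·13/12) = 53.9205 × 1.049389 = 56.5836
Value (long) = (F − K)·e^(−rT) = (56.5836 − 54.14) × 0.952935 = 2.3286
Short position value = −(long value) = -£2.33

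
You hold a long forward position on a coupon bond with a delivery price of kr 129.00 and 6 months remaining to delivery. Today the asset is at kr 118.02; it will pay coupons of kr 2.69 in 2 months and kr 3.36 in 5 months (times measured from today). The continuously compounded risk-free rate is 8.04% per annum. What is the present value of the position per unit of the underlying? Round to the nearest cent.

PV(remaining coupons) I = 2.69·e^(−0.0804·2/12) + 3.36·e^(−0.0804·5/12) = 5.9035
Current forward F = (S − I)·e^(rT) = (118.02 − 5.9035)·e^(0.0804·6/12) = 112.1165 × 1.041019 = 116.7154
Value (long) = (F − K)·e^(−rT) = (116.7154 − 129.00) × 0.960597 = -11.8005
Value = -kr 11.80

-kr 11.80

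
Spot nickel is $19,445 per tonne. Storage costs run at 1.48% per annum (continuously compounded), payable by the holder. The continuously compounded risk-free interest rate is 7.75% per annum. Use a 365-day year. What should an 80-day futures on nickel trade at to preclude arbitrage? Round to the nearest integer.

Net carry = r + u − y = 0.0775 + 0.0148 − 0.0000 = 0.0923
F = S·e^((r+u−y)T) = 19445 · e^(0.0923 × 80/365) = 19445 · e^0.020230
= 19445 × 1.020436 = $19,842 per tonne

$19,842 per tonne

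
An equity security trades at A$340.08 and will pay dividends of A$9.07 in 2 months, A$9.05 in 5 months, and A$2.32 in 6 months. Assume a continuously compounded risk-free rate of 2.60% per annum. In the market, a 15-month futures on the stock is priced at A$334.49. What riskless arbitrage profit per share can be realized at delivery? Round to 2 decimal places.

PV(dividends) I = 9.07·e^(−0.0260·2/12) + 9.05·e^(−0.0260·5/12) + 2.32·e^(−0.0260·6/12) = 20.2733
Fair futures F* = (S − I)·e^(rT) = (340.08 − 20.2733)·e^0.032500 = 319.8067 × 1.033034 = 330.3712
Market A$334.49 > fair 330.3712: forward overpriced → cash-and-carry (borrow at r, buy the stock and collect the dividends, short the forward).
Profit at T = |F_mkt − F*| = |334.49 − 330.3712| = A$4.12 per share

A$4.12 per share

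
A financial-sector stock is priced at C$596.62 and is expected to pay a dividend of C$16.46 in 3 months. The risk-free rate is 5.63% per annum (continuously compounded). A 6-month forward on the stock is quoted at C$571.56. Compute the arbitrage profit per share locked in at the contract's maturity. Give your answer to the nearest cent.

PV(dividends) I = 16.46·e^(−0.0563·3/12) = 16.2299
Fair forward F* = (S − I)·e^(rT) = (596.62 − 16.2299)·e^0.028150 = 580.3901 × 1.028550 = 596.9602
Market C$571.56 < fair 596.9602: forward underpriced → reverse cash-and-carry (short the stock, invest proceeds at r, pay the dividends, go long the forward).
Profit at T = |F_mkt − F*| = |571.56 − 596.9602| = C$25.40 per share

C$25.40 per share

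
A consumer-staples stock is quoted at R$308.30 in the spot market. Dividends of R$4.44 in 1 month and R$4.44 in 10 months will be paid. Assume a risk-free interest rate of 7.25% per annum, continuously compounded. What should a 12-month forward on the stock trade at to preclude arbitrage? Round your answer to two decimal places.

PV(dividends) I = 4.44·e^(−0.0725·1/12) + 4.44·e^(−0.0725·10/12)
I = 4.4133 + 4.1797 = 8.5930
F = (S − I)·e^(rT) = (308.30 − 8.5930) · e^(0.0725·12/12)
= 299.7070 · e^0.072500 = 299.7070 × 1.075193 = R$322.24

R$322.24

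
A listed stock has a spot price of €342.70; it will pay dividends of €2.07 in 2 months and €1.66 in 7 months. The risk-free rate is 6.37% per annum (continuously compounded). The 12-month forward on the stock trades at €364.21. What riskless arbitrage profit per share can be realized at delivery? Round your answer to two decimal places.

PV(dividends) I = 2.07·e^(−0.0637·2/12) + 1.66·e^(−0.0637·7/12) = 3.6476
Fair forward F* = (S − I)·e^(rT) = (342.70 − 3.6476)·e^0.063700 = 339.0524 × 1.065773 = 361.3529
Market €364.21 > fair 361.3529: forward overpriced → cash-and-carry (borrow at r, buy the stock and collect the dividends, short the forward).
Profit at T = |F_mkt − F*| = |364.21 − 361.3529| = €2.86 per share

€2.86 per share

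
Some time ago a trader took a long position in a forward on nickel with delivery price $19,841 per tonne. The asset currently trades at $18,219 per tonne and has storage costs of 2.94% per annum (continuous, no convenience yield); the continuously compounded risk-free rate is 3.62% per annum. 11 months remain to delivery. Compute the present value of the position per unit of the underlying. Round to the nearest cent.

Current fair forward for the remaining 11 months: F = S·e^((r + u)·T), (r + u) = 0.0362 + 0.0294 = 0.0656
F = 18219 · e^(0.0656 × 11/12) = 18219 × 1.06197813 = 19348.1796
Value of long forward = (F − K)·e^(−rT) = (19348.1796 − 19841) · e^(−0.0362·11/12)
= -492.8204 × 0.96736119 = -476.74

-$476.74 per tonne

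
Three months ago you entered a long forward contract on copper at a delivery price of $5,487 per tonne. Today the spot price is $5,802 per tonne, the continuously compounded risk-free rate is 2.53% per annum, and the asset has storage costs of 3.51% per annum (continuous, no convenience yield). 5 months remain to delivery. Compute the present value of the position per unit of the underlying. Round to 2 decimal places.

Current fair forward for the remaining 5 months: F = S·e^((r + u)·T), (r + u) = 0.0253 + 0.0351 = 0.0604
F = 5802 · e^(0.0604 × 5/12) = 5802 × 1.02548602 = 5949.8699
Value of long forward = (F − K)·e^(−rT) = (5949.8699 − 5487) · e^(−0.0253·5/12)
= 462.8699 × 0.98951370 = 458.02

$458.02 per tonne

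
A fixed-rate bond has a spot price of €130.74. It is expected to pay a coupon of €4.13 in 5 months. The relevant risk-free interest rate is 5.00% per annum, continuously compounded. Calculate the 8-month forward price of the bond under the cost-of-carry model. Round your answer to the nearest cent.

€130.99

PV(coupons) I = 4.13·e^(−0.0500·5/12)
I = 4.0448
F = (S − I)·e^(rT) = (130.74 − 4.0448) · e^(0.0500·8/12)
= 126.6952 · e^0.033333 = 126.6952 × 1.033895 = €130.99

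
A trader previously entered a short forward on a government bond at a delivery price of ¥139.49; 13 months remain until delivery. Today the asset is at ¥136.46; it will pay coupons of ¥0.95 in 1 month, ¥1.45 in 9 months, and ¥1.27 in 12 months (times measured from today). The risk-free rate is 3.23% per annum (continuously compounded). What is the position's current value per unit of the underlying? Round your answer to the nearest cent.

¥1.83

PV(remaining coupons) I = 0.95·e^(−0.0323·1/12) + 1.45·e^(−0.0323·9/12) + 1.27·e^(−0.0323·12/12) = 3.5924
Current forward F = (S − I)·e^(rT) = (136.46 − 3.5924)·e^(0.0323·13/12) = 132.8676 × 1.035611 = 137.5991
Value (long) = (F − K)·e^(−rT) = (137.5991 − 139.49) × 0.965613 = -1.8259
Short position value = −(long value) = ¥1.83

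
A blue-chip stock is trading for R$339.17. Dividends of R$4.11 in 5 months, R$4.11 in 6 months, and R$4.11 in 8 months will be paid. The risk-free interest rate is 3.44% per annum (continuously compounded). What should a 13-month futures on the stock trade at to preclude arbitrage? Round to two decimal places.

PV(dividends) I = 4.11·e^(−0.0344·5/12) + 4.11·e^(−0.0344·6/12) + 4.11·e^(−0.0344·8/12)
I = 4.0515 + 4.0399 + 4.0168 = 12.1082
F = (S − I)·e^(rT) = (339.17 − 12.1082) · e^(0.0344·13/12)
= 327.0618 · e^0.037267 = 327.0618 × 1.037970 = R$339.48

R$339.48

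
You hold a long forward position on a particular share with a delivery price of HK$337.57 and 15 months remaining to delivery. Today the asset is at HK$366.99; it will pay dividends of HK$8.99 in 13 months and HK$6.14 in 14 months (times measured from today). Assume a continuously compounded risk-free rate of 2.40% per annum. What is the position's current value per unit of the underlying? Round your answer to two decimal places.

HK$24.67

PV(remaining dividends) I = 8.99·e^(−0.0240·13/12) + 6.14·e^(−0.0240·14/12) = 14.7297
Current forward F = (S − I)·e^(rT) = (366.99 − 14.7297)·e^(0.0240·15/12) = 352.2603 × 1.030455 = 362.9884
Value (long) = (F − K)·e^(−rT) = (362.9884 − 337.57) × 0.970446 = 24.6672
Value = HK$24.67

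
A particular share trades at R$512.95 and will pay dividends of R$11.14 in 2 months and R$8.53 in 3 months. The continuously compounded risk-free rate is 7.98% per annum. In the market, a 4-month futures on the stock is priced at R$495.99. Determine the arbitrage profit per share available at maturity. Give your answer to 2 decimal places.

PV(dividends) I = 11.14·e^(−0.0798·2/12) + 8.53·e^(−0.0798·3/12) = 19.3543
Fair futures F* = (S − I)·e^(rT) = (512.95 − 19.3543)·e^0.026600 = 493.5957 × 1.026957 = 506.9016
Market R$495.99 < fair 506.9016: forward underpriced → reverse cash-and-carry (short the stock, invest proceeds at r, pay the dividends, go long the forward).
Profit at T = |F_mkt − F*| = |495.99 − 506.9016| = R$10.91 per share

R$10.91 per share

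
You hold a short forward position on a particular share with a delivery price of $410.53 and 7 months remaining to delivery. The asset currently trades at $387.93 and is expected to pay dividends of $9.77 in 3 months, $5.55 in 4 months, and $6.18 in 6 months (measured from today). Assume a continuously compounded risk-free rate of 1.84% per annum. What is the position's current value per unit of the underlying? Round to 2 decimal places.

$39.58

PV(remaining dividends) I = 9.77·e^(−0.0184·3/12) + 5.55·e^(−0.0184·4/12) + 6.18·e^(−0.0184·6/12) = 21.3646
Current forward F = (S − I)·e^(rT) = (387.93 − 21.3646)·e^(0.0184·7/12) = 366.5654 × 1.010791 = 370.5210
Value (long) = (F − K)·e^(−rT) = (370.5210 − 410.53) × 0.989324 = -39.5819
Short position value = −(long value) = $39.58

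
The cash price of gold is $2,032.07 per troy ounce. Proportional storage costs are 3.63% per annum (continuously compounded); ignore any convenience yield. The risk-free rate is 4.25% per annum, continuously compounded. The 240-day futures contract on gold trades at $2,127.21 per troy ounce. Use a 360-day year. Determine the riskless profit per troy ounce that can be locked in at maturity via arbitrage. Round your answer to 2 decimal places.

$14.47 per troy ounce

Fair futures: F* = S·e^(carry·T), with carry = (r + u) = 0.0425 + 0.0363 = 0.0788
F* = 2032.07 · e^(0.0788 × 240/360) = 2032.07 · e^0.05253333 = 2032.07 × 1.05393769 = $2141.6752
Market $2127.21 < fair $2141.6752: forward underpriced → reverse cash-and-carry (short spot, go long the forward).
At maturity, profit = |F_mkt − F*| = |2127.21 − 2141.6752| = $14.47 per troy ounce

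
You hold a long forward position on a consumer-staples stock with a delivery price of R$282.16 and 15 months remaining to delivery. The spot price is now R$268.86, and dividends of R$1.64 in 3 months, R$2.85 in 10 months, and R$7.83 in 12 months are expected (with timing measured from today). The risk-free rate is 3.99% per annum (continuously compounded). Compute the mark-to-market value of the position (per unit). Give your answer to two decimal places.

-R$11.48

PV(remaining dividends) I = 1.64·e^(−0.0399·3/12) + 2.85·e^(−0.0399·10/12) + 7.83·e^(−0.0399·12/12) = 11.9043
Current forward F = (S − I)·e^(rT) = (268.86 − 11.9043)·e^(0.0399·15/12) = 256.9557 × 1.051140 = 270.0964
Value (long) = (F − K)·e^(−rT) = (270.0964 − 282.16) × 0.951348 = -11.4767
Value = -R$11.48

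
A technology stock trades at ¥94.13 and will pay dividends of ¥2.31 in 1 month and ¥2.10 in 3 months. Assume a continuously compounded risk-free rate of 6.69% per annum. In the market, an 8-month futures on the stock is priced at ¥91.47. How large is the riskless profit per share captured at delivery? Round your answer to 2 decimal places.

PV(dividends) I = 2.31·e^(−0.0669·1/12) + 2.10·e^(−0.0669·3/12) = 4.3623
Fair futures F* = (S − I)·e^(rT) = (94.13 − 4.3623)·e^0.044600 = 89.7677 × 1.045610 = 93.8620
Market ¥91.47 < fair 93.8620: forward underpriced → reverse cash-and-carry (short the stock, invest proceeds at r, pay the dividends, go long the forward).
Profit at T = |F_mkt − F*| = |91.47 − 93.8620| = ¥2.39 per share

¥2.39 per share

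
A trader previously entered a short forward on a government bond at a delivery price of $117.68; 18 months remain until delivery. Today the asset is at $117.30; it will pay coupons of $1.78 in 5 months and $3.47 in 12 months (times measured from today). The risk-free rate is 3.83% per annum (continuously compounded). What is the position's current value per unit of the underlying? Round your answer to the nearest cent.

-$1.10

PV(remaining coupons) I = 1.78·e^(−0.0383·5/12) + 3.47·e^(−0.0383·12/12) = 5.0914
Current forward F = (S − I)·e^(rT) = (117.30 − 5.0914)·e^(0.0383·18/12) = 112.2086 × 1.059132 = 118.8437
Value (long) = (F − K)·e^(−rT) = (118.8437 − 117.68) × 0.944169 = 1.0987
Short position value = −(long value) = -$1.10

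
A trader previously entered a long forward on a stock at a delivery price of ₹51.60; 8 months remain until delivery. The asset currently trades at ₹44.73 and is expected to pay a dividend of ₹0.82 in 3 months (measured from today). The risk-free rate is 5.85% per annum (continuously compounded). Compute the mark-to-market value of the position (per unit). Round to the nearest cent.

-₹5.70

PV(remaining dividends) I = 0.82·e^(−0.0585·3/12) = 0.8081
Current forward F = (S − I)·e^(rT) = (44.73 − 0.8081)·e^(0.0585·8/12) = 43.9219 × 1.039770 = 45.6687
Value (long) = (F − K)·e^(−rT) = (45.6687 − 51.60) × 0.961751 = -5.7044
Value = -₹5.70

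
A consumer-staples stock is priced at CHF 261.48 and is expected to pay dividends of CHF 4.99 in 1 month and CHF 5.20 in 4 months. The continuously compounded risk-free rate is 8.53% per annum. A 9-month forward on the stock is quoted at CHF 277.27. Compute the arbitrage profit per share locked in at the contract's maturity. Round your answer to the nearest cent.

PV(dividends) I = 4.99·e^(−0.0853·1/12) + 5.20·e^(−0.0853·4/12) = 10.0089
Fair forward F* = (S − I)·e^(rT) = (261.48 − 10.0089)·e^0.063975 = 251.4711 × 1.066066 = 268.0848
Market CHF 277.27 > fair 268.0848: forward overpriced → cash-and-carry (borrow at r, buy the stock and collect the dividends, short the forward).
Profit at T = |F_mkt − F*| = |277.27 − 268.0848| = CHF 9.19 per share

CHF 9.19 per share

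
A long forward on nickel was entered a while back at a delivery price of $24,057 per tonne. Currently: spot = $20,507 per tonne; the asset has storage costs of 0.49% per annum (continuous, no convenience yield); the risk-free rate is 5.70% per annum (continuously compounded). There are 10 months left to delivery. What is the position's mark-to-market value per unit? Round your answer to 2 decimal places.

Current fair forward for the remaining 10 months: F = S·e^((r + u)·T), (r + u) = 0.0570 + 0.0049 = 0.0619
F = 20507 · e^(0.0619 × 10/12) = 20507 × 1.05293693 = 21592.5776
Value of long forward = (F − K)·e^(−rT) = (21592.5776 − 24057) · e^(−0.0570·10/12)
= -2464.4224 × 0.95361047 = -2350.10

-$2350.10 per tonne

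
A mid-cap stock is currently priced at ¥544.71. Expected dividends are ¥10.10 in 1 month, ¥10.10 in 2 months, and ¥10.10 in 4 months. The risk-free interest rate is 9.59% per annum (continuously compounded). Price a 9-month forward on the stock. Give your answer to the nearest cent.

¥553.37

PV(dividends) I = 10.10·e^(−0.0959·1/12) + 10.10·e^(−0.0959·2/12) + 10.10·e^(−0.0959·4/12)
I = 10.0196 + 9.9399 + 9.7822 = 29.7417
F = (S − I)·e^(rT) = (544.71 − 29.7417) · e^(0.0959·9/12)
= 514.9683 · e^0.071925 = 514.9683 × 1.074575 = ¥553.37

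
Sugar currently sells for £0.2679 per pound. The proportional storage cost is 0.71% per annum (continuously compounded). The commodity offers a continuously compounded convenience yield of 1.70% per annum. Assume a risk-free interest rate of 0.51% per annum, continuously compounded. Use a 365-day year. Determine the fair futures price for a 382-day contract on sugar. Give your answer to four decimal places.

Net carry = r + u − y = 0.0051 + 0.0071 − 0.0170 = -0.0048
F = S·e^((r+u−y)T) = 0.2679 · e^(-0.0048 × 382/365) = 0.2679 · e^-0.005024
= 0.2679 × 0.994989 = £0.2666 per pound

£0.2666 per pound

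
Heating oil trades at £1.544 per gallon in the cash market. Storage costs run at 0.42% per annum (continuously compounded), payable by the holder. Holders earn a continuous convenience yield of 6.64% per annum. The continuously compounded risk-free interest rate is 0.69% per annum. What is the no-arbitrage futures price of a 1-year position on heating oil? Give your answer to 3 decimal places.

Net carry = r + u − y = 0.0069 + 0.0042 − 0.0664 = -0.0553
F = S·e^((r+u−y)T) = 1.544 · e^(-0.0553 × 12/12) = 1.544 · e^-0.055300
= 1.544 × 0.946201 = £1.461 per gallon

£1.461 per gallon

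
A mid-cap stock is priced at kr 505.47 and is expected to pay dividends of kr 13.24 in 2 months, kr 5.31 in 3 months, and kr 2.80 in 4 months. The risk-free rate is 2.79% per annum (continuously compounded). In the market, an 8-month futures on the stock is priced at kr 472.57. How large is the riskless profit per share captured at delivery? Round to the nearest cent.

PV(dividends) I = 13.24·e^(−0.0279·2/12) + 5.31·e^(−0.0279·3/12) + 2.80·e^(−0.0279·4/12) = 21.2257
Fair futures F* = (S − I)·e^(rT) = (505.47 − 21.2257)·e^0.018600 = 484.2443 × 1.018774 = 493.3355
Market kr 472.57 < fair 493.3355: forward underpriced → reverse cash-and-carry (short the stock, invest proceeds at r, pay the dividends, go long the forward).
Profit at T = |F_mkt − F*| = |472.57 − 493.3355| = kr 20.77 per share

kr 20.77 per share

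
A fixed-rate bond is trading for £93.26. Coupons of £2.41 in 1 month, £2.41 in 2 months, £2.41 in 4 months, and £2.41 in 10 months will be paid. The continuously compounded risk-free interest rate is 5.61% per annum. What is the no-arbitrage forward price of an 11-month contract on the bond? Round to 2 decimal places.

PV(coupons) I = 2.41·e^(−0.0561·1/12) + 2.41·e^(−0.0561·2/12) + 2.41·e^(−0.0561·4/12) + 2.41·e^(−0.0561·10/12)
I = 2.3988 + 2.3876 + 2.3654 + 2.2999 = 9.4517
F = (S − I)·e^(rT) = (93.26 − 9.4517) · e^(0.0561·11/12)
= 83.8083 · e^0.051425 = 83.8083 × 1.052770 = £88.23

£88.23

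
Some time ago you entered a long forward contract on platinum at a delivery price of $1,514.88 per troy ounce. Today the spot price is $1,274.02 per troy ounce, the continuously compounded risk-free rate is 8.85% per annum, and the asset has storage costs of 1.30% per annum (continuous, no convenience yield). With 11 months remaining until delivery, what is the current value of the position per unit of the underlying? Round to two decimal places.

Current fair forward for the remaining 11 months: F = S·e^((r + u)·T), (r + u) = 0.0885 + 0.0130 = 0.1015
F = 1274.02 · e^(0.1015 × 11/12) = 1274.02 × 1.09750746 = 1398.2465
Value of long forward = (F − K)·e^(−rT) = (1398.2465 − 1514.88) · e^(−0.0885·11/12)
= -116.6335 × 0.92207842 = -107.55

-$107.55 per troy ounce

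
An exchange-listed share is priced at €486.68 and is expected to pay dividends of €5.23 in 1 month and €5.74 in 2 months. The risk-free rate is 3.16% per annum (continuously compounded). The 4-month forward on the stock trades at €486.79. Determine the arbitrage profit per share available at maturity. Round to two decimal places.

€6.00 per share

PV(dividends) I = 5.23·e^(−0.0316·1/12) + 5.74·e^(−0.0316·2/12) = 10.9261
Fair forward F* = (S − I)·e^(rT) = (486.68 − 10.9261)·e^0.010533 = 475.7539 × 1.010589 = 480.7917
Market €486.79 > fair 480.7917: forward overpriced → cash-and-carry (borrow at r, buy the stock and collect the dividends, short the forward).
Profit at T = |F_mkt − F*| = |486.79 − 480.7917| = €6.00 per share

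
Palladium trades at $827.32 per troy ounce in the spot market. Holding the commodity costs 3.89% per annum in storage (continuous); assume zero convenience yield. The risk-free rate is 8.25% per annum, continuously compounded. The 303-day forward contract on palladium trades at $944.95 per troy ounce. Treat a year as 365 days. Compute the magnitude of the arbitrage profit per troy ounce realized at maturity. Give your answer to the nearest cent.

$29.91 per troy ounce

Fair forward: F* = S·e^(carry·T), with carry = (r + u) = 0.0825 + 0.0389 = 0.1214
F* = 827.32 · e^(0.1214 × 303/365) = 827.32 · e^0.100779 = 827.32 × 1.106032 = $915.0424
Market $944.95 > fair $915.0424: forward overpriced → cash-and-carry (buy spot, short the forward).
At maturity, profit = |F_mkt − F*| = |944.95 − 915.0424| = $29.91 per troy ounce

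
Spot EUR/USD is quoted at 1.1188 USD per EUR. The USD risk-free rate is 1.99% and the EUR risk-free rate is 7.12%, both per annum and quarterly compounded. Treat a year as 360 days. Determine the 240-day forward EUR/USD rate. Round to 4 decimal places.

1.0816

By covered interest parity, F = S · (1+r_USD/4)^(4T) / (1+r_EUR/4)^(4T)
= 1.1188 × 1.013322 / 1.048174 = 1.1188 × 0.966750
F = 1.0816 USD per EUR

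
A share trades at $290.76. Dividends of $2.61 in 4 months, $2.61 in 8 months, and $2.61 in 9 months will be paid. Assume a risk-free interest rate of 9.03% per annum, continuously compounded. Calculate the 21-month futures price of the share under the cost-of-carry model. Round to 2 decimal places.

$331.84

PV(dividends) I = 2.61·e^(−0.0903·4/12) + 2.61·e^(−0.0903·8/12) + 2.61·e^(−0.0903·9/12)
I = 2.5326 + 2.4575 + 2.4391 = 7.4292
F = (S − I)·e^(rT) = (290.76 − 7.4292) · e^(0.0903·21/12)
= 283.3308 · e^0.158025 = 283.3308 × 1.171195 = $331.84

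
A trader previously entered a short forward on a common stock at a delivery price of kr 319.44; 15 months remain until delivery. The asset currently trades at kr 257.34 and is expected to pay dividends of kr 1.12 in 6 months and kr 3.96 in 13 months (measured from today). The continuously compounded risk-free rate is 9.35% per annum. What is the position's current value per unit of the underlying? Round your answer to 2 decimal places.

kr 31.51

PV(remaining dividends) I = 1.12·e^(−0.0935·6/12) + 3.96·e^(−0.0935·13/12) = 4.6474
Current forward F = (S − I)·e^(rT) = (257.34 − 4.6474)·e^(0.0935·15/12) = 252.6926 × 1.123979 = 284.0212
Value (long) = (F − K)·e^(−rT) = (284.0212 − 319.44) × 0.889696 = -31.5120
Short position value = −(long value) = kr 31.51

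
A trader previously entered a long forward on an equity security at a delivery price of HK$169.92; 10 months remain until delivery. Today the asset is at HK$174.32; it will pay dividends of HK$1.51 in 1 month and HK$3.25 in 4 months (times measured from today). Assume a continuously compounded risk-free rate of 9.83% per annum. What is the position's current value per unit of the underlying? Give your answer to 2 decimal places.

PV(remaining dividends) I = 1.51·e^(−0.0983·1/12) + 3.25·e^(−0.0983·4/12) = 4.6429
Current forward F = (S − I)·e^(rT) = (174.32 − 4.6429)·e^(0.0983·10/12) = 169.6771 × 1.085365 = 184.1616
Value (long) = (F − K)·e^(−rT) = (184.1616 − 169.92) × 0.921349 = 13.1215
Value = HK$13.12

HK$13.12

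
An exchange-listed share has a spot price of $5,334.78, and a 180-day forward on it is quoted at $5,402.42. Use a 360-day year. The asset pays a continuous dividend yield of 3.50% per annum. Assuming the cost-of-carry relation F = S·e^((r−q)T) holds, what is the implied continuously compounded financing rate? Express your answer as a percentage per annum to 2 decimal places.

6.02%

From F = S·e^((r−q)T): (r − q) = ln(F/S)/T
ln(5402.42/5334.78) = ln(1.012679) = 0.012599
(r − q) = 0.012599 / (180/360) = 0.025198
r = ln(F/S)/T + q = 0.025198 + 0.0350 = 0.060198
r = 6.02%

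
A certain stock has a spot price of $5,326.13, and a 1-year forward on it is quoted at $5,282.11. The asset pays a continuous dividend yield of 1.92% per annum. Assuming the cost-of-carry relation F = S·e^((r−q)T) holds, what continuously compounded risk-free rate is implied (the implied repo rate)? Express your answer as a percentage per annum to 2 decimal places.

1.09%

From F = S·e^((r−q)T): (r − q) = ln(F/S)/T
ln(5282.11/5326.13) = ln(0.991735) = -0.008299
(r − q) = -0.008299 / (1) = -0.008299
r = ln(F/S)/T + q = -0.008299 + 0.0192 = 0.010901
r = 1.09%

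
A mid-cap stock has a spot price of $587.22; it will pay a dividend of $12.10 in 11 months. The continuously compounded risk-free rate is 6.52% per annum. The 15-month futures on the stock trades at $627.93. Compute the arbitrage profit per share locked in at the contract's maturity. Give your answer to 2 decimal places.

PV(dividends) I = 12.10·e^(−0.0652·11/12) = 11.3980
Fair futures F* = (S − I)·e^(rT) = (587.22 − 11.3980)·e^0.081500 = 575.8220 × 1.084913 = 624.7168
Market $627.93 > fair 624.7168: forward overpriced → cash-and-carry (borrow at r, buy the stock and collect the dividends, short the forward).
Profit at T = |F_mkt − F*| = |627.93 − 624.7168| = $3.21 per share

$3.21 per share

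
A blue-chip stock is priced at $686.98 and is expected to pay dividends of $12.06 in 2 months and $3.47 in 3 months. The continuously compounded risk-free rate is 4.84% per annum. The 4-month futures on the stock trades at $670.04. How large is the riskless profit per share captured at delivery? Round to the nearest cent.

$12.47 per share

PV(dividends) I = 12.06·e^(−0.0484·2/12) + 3.47·e^(−0.0484·3/12) = 15.3914
Fair futures F* = (S − I)·e^(rT) = (686.98 − 15.3914)·e^0.016133 = 671.5886 × 1.016264 = 682.5113
Market $670.04 < fair 682.5113: forward underpriced → reverse cash-and-carry (short the stock, invest proceeds at r, pay the dividends, go long the forward).
Profit at T = |F_mkt − F*| = |670.04 − 682.5113| = $12.47 per share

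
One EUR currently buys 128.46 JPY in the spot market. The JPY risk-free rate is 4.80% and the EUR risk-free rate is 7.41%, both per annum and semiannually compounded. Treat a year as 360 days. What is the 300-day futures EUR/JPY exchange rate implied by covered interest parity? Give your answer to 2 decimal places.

125.78

By covered interest parity, F = S · (1+r_JPY/2)^(2T) / (1+r_EUR/2)^(2T)
= 128.46 × 1.040319 / 1.062510 = 128.46 × 0.979115
F = 125.78 JPY per EUR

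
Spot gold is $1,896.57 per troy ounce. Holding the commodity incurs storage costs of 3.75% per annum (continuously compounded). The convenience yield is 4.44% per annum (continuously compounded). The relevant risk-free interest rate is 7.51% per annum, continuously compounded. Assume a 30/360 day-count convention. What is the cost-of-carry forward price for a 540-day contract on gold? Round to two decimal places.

$2,100.86 per troy ounce

Net carry = r + u − y = 0.0751 + 0.0375 − 0.0444 = 0.0682
F = S·e^((r+u−y)T) = 1896.57 · e^(0.0682 × 540/360) = 1896.57 · e^0.10230000
= 1896.57 × 1.10771574 = $2,100.86 per troy ounce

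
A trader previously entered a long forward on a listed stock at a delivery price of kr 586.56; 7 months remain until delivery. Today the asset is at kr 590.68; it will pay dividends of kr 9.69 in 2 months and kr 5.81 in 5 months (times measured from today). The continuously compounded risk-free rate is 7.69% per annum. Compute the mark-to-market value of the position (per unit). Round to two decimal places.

PV(remaining dividends) I = 9.69·e^(−0.0769·2/12) + 5.81·e^(−0.0769·5/12) = 15.1934
Current forward F = (S − I)·e^(rT) = (590.68 − 15.1934)·e^(0.0769·7/12) = 575.4866 × 1.045880 = 601.8899
Value (long) = (F − K)·e^(−rT) = (601.8899 − 586.56) × 0.956133 = 14.6574
Value = kr 14.66

kr 14.66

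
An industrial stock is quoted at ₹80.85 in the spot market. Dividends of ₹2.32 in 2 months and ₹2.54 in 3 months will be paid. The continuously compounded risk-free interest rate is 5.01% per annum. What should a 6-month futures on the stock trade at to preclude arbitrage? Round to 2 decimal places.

PV(dividends) I = 2.32·e^(−0.0501·2/12) + 2.54·e^(−0.0501·3/12)
I = 2.3007 + 2.5084 = 4.8091
F = (S − I)·e^(rT) = (80.85 − 4.8091) · e^(0.0501·6/12)
= 76.0409 · e^0.025050 = 76.0409 × 1.025366 = ₹77.97

₹77.97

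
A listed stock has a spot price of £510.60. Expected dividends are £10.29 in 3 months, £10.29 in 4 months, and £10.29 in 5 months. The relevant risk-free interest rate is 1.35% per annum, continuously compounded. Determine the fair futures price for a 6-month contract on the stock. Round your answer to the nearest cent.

PV(dividends) I = 10.29·e^(−0.0135·3/12) + 10.29·e^(−0.0135·4/12) + 10.29·e^(−0.0135·5/12)
I = 10.2553 + 10.2438 + 10.2323 = 30.7314
F = (S − I)·e^(rT) = (510.60 − 30.7314) · e^(0.0135·6/12)
= 479.8686 · e^0.006750 = 479.8686 × 1.006773 = £483.12

£483.12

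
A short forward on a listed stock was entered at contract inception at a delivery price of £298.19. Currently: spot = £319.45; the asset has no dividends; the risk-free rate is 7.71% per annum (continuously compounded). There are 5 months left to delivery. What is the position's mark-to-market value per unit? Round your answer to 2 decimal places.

Current fair forward for the remaining 5 months: F = S·e^(r·T), r = 0.0771
F = 319.45 · e^(0.0771 × 5/12) = 319.45 × 1.032647 = 329.8791
Value of long forward = (F − K)·e^(−rT) = (329.8791 − 298.19) · e^(−0.0771·5/12)
= 31.6891 × 0.968386 = 30.69
Short position value = −(long value) = -£30.69

-£30.69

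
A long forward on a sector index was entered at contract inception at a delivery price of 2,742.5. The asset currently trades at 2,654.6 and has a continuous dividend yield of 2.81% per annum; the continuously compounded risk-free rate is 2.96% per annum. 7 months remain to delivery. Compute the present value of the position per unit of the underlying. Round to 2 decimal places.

-84.11

Current fair forward for the remaining 7 months: F = S·e^((r − q)·T), (r − q) = 0.0296 − 0.0281 = 0.0015
F = 2654.6 · e^(0.0015 × 7/12) = 2654.6 × 1.00087538 = 2656.9238
Value of long forward = (F − K)·e^(−rT) = (2656.9238 − 2742.5) · e^(−0.0296·7/12)
= -85.5762 × 0.98288155 = -84.11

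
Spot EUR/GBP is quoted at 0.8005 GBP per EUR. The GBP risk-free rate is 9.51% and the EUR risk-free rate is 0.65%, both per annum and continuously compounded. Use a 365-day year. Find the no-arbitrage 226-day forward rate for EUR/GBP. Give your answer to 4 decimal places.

F = S·e^((r_GBP − r_EUR)T) = 0.8005 · e^((0.0951 − 0.0065) × 226/365)
= 0.8005 · e^0.054859 = 0.8005 × 1.056392
F = 0.8456 GBP per EUR

0.8456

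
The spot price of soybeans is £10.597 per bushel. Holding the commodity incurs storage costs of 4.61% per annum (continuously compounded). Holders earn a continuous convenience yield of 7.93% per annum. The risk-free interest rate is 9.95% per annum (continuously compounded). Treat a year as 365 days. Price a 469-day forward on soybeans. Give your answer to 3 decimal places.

Net carry = r + u − y = 0.0995 + 0.0461 − 0.0793 = 0.0663
F = S·e^((r+u−y)T) = 10.597 · e^(0.0663 × 469/365) = 10.597 · e^0.085191
= 10.597 × 1.088925 = £11.539 per bushel

£11.539 per bushel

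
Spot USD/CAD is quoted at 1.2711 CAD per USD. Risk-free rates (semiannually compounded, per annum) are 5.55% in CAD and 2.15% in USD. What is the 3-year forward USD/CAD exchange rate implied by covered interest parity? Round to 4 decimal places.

By covered interest parity, F = S · (1+r_CAD/2)^(2T) / (1+r_USD/2)^(2T)
= 1.2711 × 1.178487 / 1.066258 = 1.2711 × 1.105255
F = 1.4049 CAD per USD

1.4049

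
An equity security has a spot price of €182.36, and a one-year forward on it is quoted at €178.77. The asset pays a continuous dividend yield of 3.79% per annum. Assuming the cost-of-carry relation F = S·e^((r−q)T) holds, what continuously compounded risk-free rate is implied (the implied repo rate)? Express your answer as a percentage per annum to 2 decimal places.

1.80%

From F = S·e^((r−q)T): (r − q) = ln(F/S)/T
ln(178.77/182.36) = ln(0.980314) = -0.019882
(r − q) = -0.019882 / (12/12) = -0.019882
r = ln(F/S)/T + q = -0.019882 + 0.0379 = 0.018018
r = 1.80%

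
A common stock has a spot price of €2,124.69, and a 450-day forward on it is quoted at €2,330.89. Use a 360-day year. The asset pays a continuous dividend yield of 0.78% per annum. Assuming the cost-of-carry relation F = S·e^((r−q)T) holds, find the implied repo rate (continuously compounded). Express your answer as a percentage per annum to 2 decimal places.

From F = S·e^((r−q)T): (r − q) = ln(F/S)/T
ln(2330.89/2124.69) = ln(1.097049) = 0.092624
(r − q) = 0.092624 / (450/360) = 0.074099
r = ln(F/S)/T + q = 0.074099 + 0.0078 = 0.081899
r = 8.19%

8.19%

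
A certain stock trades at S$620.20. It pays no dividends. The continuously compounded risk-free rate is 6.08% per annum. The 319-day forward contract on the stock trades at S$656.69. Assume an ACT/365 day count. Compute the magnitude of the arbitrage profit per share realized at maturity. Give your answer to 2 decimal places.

Fair forward: F* = S·e^(carry·T), with carry = r = 0.0608
F* = 620.20 · e^(0.0608 × 319/365) = 620.20 · e^0.053138 = 620.20 × 1.054575 = S$654.0474
Market S$656.69 > fair S$654.0474: forward overpriced → cash-and-carry (buy spot, short the forward).
At maturity, profit = |F_mkt − F*| = |656.69 − 654.0474| = S$2.64 per share

S$2.64 per share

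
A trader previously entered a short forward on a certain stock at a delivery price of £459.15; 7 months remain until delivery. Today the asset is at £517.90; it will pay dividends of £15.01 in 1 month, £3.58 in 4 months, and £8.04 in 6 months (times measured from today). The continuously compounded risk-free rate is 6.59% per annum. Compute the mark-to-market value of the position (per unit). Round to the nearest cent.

-£49.86

PV(remaining dividends) I = 15.01·e^(−0.0659·1/12) + 3.58·e^(−0.0659·4/12) + 8.04·e^(−0.0659·6/12) = 26.2094
Current forward F = (S − I)·e^(rT) = (517.90 − 26.2094)·e^(0.0659·7/12) = 491.6906 × 1.039190 = 510.9600
Value (long) = (F − K)·e^(−rT) = (510.9600 − 459.15) × 0.962288 = 49.8561
Short position value = −(long value) = -£49.86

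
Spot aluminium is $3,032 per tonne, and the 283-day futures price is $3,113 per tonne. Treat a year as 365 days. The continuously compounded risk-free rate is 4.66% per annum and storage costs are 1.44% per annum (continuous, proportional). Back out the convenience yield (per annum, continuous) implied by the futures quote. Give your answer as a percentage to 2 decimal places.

F = S·e^((r+u−y)T) ⇒ (r+u−y) = ln(F/S)/T
ln(3113/3032) = 0.026364; /T ⇒ 0.034003
y = r + u − ln(F/S)/T = 0.0466 + 0.0144 − 0.034003 = 0.026997
y = 2.70%

2.70%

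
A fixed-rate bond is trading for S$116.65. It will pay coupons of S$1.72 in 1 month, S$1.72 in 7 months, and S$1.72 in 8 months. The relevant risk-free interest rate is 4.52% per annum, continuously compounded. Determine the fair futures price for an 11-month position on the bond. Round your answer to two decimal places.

S$116.31

PV(coupons) I = 1.72·e^(−0.0452·1/12) + 1.72·e^(−0.0452·7/12) + 1.72·e^(−0.0452·8/12)
I = 1.7135 + 1.6752 + 1.6689 = 5.0576
F = (S − I)·e^(rT) = (116.65 − 5.0576) · e^(0.0452·11/12)
= 111.5924 · e^0.041433 = 111.5924 × 1.042303 = S$116.31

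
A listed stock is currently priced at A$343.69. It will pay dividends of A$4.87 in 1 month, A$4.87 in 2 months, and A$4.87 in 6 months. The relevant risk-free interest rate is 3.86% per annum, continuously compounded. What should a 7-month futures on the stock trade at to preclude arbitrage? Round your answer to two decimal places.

PV(dividends) I = 4.87·e^(−0.0386·1/12) + 4.87·e^(−0.0386·2/12) + 4.87·e^(−0.0386·6/12)
I = 4.8544 + 4.8388 + 4.7769 = 14.4701
F = (S − I)·e^(rT) = (343.69 − 14.4701) · e^(0.0386·7/12)
= 329.2199 · e^0.022517 = 329.2199 × 1.022772 = A$336.72

A$336.72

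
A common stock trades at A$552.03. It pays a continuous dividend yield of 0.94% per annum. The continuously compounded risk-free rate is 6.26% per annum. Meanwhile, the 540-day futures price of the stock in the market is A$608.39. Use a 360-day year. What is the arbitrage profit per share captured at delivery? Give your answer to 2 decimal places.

A$10.50 per share

Fair futures: F* = S·e^(carry·T), with carry = (r − q) = 0.0626 − 0.0094 = 0.0532
F* = 552.03 · e^(0.0532 × 540/360) = 552.03 · e^0.079800 = 552.03 × 1.083070 = A$597.8871
Market A$608.39 > fair A$597.8871: forward overpriced → cash-and-carry (buy spot, short the forward).
At maturity, profit = |F_mkt − F*| = |608.39 − 597.8871| = A$10.50 per share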